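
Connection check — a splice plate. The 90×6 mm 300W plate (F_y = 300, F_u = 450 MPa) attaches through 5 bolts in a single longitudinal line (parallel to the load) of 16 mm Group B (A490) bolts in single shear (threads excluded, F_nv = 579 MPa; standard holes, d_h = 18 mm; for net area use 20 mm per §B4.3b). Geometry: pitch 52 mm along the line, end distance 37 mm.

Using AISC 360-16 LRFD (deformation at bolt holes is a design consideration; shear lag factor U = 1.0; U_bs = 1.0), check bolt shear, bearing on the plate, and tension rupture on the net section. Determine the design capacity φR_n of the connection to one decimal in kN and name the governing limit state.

Bolt shear: A_b = π(16)²/4 = 201.06 mm². φR_n = 0.75 × 579 × 201.06 × 5 × 1 = 436.6 kN.
Bearing (6 mm plate, F_u = 450 MPa): end bolts L_c = 37 − 18/2 = 28, R_n = min(1.2×28×6×450, 2.4×16×6×450) = 90.72 kN/bolt; interior L_c = 52 − 18 = 34, R_n = 103.68 kN/bolt. φR_n = 0.75 × (1×90.72 + 4×103.68) = 379.1 kN.
Tension rupture (net): A_n = (90 − 1×20)×6 = 420 mm² (U = 1.0, A_e = A_n). φR_n = 0.75 × 450 × 420 = 141.8 kN.
Governing: min(436.6, 379.1, 141.8) = 141.8 kN → net-section rupture.

141.8 kN (net-section rupture governs)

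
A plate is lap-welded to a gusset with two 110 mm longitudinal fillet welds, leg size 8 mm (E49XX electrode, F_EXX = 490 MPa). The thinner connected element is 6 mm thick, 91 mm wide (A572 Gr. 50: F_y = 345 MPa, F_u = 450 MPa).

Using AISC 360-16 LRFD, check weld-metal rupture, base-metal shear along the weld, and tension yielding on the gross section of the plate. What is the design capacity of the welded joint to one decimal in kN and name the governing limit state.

Weld metal: throat = 0.707×8 = 5.656 mm, L = 2×110 = 220 mm. φR_n = 0.75 × 0.6 × 490 × 5.656 × 220 = 274.4 kN.
Base metal shear (6 mm plate): yield φR_n = 1.0×0.6×345×6×220 = 273.2 kN; rupture φR_n = 0.75×0.6×450×6×220 = 267.3 kN; take 267.3 kN (rupture).
Tension yield (gross): A_g = 91×6 = 546 mm². φR_n = 0.90 × 345 × 546 = 169.5 kN.
Governing: min(274.4, 267.3, 169.5) = 169.5 kN → gross-section yield.

169.5 kN (gross-section yield governs)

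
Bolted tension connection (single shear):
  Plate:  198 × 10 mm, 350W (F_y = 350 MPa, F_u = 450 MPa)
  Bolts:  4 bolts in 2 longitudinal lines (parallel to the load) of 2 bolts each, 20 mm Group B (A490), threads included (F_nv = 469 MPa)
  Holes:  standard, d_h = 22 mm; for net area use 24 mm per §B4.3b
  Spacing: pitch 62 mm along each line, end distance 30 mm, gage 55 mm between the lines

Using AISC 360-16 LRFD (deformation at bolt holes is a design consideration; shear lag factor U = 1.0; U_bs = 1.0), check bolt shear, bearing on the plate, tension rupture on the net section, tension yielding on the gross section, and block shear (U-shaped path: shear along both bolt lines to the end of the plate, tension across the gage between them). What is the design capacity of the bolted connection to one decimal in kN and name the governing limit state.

331.4 kN (block shear governs)

Bolt shear: A_b = π(20)²/4 = 314.16 mm². φR_n = 0.75 × 469 × 314.16 × 4 × 1 = 442.0 kN.
Bearing (10 mm plate, F_u = 450 MPa): end bolts L_c = 30 − 22/2 = 19, R_n = min(1.2×19×10×450, 2.4×20×10×450) = 102.6 kN/bolt; interior L_c = 62 − 22 = 40, R_n = 216 kN/bolt. φR_n = 0.75 × (2×102.6 + 2×216) = 477.9 kN.
Tension rupture (net): A_n = (198 − 2×24)×10 = 1500 mm² (U = 1.0, A_e = A_n). φR_n = 0.75 × 450 × 1500 = 506.3 kN.
Tension yield (gross): A_g = 198×10 = 1980 mm². φR_n = 0.90 × 350 × 1980 = 623.7 kN.
Block shear: shear path 2×[30+1×62] = 2×92 mm, A_gv = 1840, A_nv = 2×(92 − 1.5×24)×10 = 1120 mm²; tension across gage: (55 − 1×24)×10 = 310 mm². R_n = min(0.6×450×1120, 0.6×350×1840) + 1.0×450×310 = min(302.4, 386.4) + 139.5 = 441.9 kN. φR_n = 0.75 × 441.9 = 331.4 kN.
Governing: min(442.0, 477.9, 506.3, 623.7, 331.4) = 331.4 kN → block shear.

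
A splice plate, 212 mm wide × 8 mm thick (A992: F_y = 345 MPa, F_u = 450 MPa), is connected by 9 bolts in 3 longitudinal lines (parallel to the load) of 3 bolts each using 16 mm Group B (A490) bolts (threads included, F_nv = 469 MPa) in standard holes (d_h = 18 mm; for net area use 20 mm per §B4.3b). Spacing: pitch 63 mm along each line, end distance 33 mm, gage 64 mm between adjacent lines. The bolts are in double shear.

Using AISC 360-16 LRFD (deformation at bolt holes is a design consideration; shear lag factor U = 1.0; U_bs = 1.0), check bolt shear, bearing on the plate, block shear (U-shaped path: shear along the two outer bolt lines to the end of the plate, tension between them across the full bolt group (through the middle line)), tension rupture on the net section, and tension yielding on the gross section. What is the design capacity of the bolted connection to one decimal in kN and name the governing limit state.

Bolt shear: A_b = π(16)²/4 = 201.06 mm². φR_n = 0.75 × 469 × 201.06 × 9 × 2 = 1273.0 kN.
Bearing (8 mm plate, F_u = 450 MPa): end bolts L_c = 33 − 18/2 = 24, R_n = min(1.2×24×8×450, 2.4×16×8×450) = 103.68 kN/bolt; interior L_c = 63 − 18 = 45, R_n = 138.24 kN/bolt. φR_n = 0.75 × (3×103.68 + 6×138.24) = 855.4 kN.
Block shear: shear path 2×[33+2×63] = 2×159 mm, A_gv = 2544, A_nv = 2×(159 − 2.5×20)×8 = 1744 mm²; tension across gage: (128 − 2×20)×8 = 704 mm². R_n = min(0.6×450×1744, 0.6×345×2544) + 1.0×450×704 = min(470.88, 526.61) + 316.8 = 787.68 kN. φR_n = 0.75 × 787.68 = 590.8 kN.
Tension rupture (net): A_n = (212 − 3×20)×8 = 1216 mm² (U = 1.0, A_e = A_n). φR_n = 0.75 × 450 × 1216 = 410.4 kN.
Tension yield (gross): A_g = 212×8 = 1696 mm². φR_n = 0.90 × 345 × 1696 = 526.6 kN.
Governing: min(1273.0, 855.4, 590.8, 410.4, 526.6) = 410.4 kN → net-section rupture.

410.4 kN (net-section rupture governs)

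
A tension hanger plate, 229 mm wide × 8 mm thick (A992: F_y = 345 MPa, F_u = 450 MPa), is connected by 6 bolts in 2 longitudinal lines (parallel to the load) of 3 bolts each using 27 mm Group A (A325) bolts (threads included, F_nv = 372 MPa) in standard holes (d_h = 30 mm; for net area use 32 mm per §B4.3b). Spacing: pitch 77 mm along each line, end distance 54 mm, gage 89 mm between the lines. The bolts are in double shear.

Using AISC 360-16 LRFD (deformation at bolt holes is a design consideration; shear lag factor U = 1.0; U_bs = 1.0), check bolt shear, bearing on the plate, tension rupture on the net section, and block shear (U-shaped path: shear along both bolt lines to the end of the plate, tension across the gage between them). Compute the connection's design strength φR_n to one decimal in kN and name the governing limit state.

Bolt shear: A_b = π(27)²/4 = 572.56 mm². φR_n = 0.75 × 372 × 572.56 × 6 × 2 = 1916.9 kN.
Bearing (8 mm plate, F_u = 450 MPa): end bolts L_c = 54 − 30/2 = 39, R_n = min(1.2×39×8×450, 2.4×27×8×450) = 168.48 kN/bolt; interior L_c = 77 − 30 = 47, R_n = 203.04 kN/bolt. φR_n = 0.75 × (2×168.48 + 4×203.04) = 861.8 kN.
Tension rupture (net): A_n = (229 − 2×32)×8 = 1320 mm² (U = 1.0, A_e = A_n). φR_n = 0.75 × 450 × 1320 = 445.5 kN.
Block shear: shear path 2×[54+2×77] = 2×208 mm, A_gv = 3328, A_nv = 2×(208 − 2.5×32)×8 = 2048 mm²; tension across gage: (89 − 1×32)×8 = 456 mm². R_n = min(0.6×450×2048, 0.6×345×3328) + 1.0×450×456 = min(552.96, 688.9) + 205.2 = 758.16 kN. φR_n = 0.75 × 758.16 = 568.6 kN.
Governing: min(1916.9, 861.8, 445.5, 568.6) = 445.5 kN → net-section rupture.

445.5 kN (net-section rupture governs)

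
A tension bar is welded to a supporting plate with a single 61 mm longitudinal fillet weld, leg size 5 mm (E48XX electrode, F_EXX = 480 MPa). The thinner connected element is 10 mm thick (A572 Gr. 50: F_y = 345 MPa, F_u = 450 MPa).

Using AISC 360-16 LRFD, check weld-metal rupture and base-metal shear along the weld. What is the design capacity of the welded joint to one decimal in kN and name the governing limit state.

46.6 kN (weld metal governs)

Weld metal: throat = 0.707×5 = 3.535 mm, L = 61 mm. φR_n = 0.75 × 0.6 × 480 × 3.535 × 61 = 46.6 kN.
Base metal shear (10 mm plate): yield φR_n = 1.0×0.6×345×10×61 = 126.3 kN; rupture φR_n = 0.75×0.6×450×10×61 = 123.5 kN; take 123.5 kN (rupture).
Governing: min(46.6, 123.5) = 46.6 kN → weld metal.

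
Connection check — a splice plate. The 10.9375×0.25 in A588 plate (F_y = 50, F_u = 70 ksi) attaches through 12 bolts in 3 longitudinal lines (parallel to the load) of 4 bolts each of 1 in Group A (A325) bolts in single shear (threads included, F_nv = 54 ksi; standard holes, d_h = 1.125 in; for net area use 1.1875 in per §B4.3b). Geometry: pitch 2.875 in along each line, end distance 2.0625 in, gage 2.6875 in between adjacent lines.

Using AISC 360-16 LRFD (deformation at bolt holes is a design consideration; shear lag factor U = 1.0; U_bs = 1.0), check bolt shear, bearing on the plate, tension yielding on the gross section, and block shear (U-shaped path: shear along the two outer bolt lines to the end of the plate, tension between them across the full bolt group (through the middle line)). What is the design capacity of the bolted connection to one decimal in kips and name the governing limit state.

123.0 kips (gross-section yield governs)

Bolt shear: A_b = π(1)²/4 = 0.7854 in². φR_n = 0.75 × 54 × 0.7854 × 12 × 1 = 381.7 kips.
Bearing (0.25 in plate, F_u = 70 ksi): end bolts L_c = 2.0625 − 1.125/2 = 1.5, R_n = min(1.2×1.5×0.25×70, 2.4×1×0.25×70) = 31.5 kips/bolt; interior L_c = 2.875 − 1.125 = 1.75, R_n = 36.75 kips/bolt. φR_n = 0.75 × (3×31.5 + 9×36.75) = 318.9 kips.
Tension yield (gross): A_g = 10.9375×0.25 = 2.7344 in². φR_n = 0.90 × 50 × 2.7344 = 123.0 kips.
Block shear: shear path 2×[2.0625+3×2.875] = 2×10.6875 in, A_gv = 5.3438, A_nv = 2×(10.6875 − 3.5×1.1875)×0.25 = 3.2656 in²; tension across gage: (5.375 − 2×1.1875)×0.25 = 0.75 in². R_n = min(0.6×70×3.2656, 0.6×50×5.3438) + 1.0×70×0.75 = min(137.16, 160.31) + 52.5 = 189.66 kips. φR_n = 0.75 × 189.66 = 142.2 kips.
Governing: min(381.7, 318.9, 123.0, 142.2) = 123.0 kips → gross-section yield.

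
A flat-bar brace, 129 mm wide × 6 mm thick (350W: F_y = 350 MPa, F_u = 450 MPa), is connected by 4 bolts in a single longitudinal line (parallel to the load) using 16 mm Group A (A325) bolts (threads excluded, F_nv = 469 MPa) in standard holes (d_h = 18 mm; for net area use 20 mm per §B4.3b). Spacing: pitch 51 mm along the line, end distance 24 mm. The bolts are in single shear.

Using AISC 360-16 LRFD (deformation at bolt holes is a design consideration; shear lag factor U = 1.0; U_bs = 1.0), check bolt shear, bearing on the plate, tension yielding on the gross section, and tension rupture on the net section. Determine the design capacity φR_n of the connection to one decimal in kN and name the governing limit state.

220.7 kN (net-section rupture governs)

Bolt shear: A_b = π(16)²/4 = 201.06 mm². φR_n = 0.75 × 469 × 201.06 × 4 × 1 = 282.9 kN.
Bearing (6 mm plate, F_u = 450 MPa): end bolts L_c = 24 − 18/2 = 15, R_n = min(1.2×15×6×450, 2.4×16×6×450) = 48.6 kN/bolt; interior L_c = 51 − 18 = 33, R_n = 103.68 kN/bolt. φR_n = 0.75 × (1×48.6 + 3×103.68) = 269.7 kN.
Tension yield (gross): A_g = 129×6 = 774 mm². φR_n = 0.90 × 350 × 774 = 243.8 kN.
Tension rupture (net): A_n = (129 − 1×20)×6 = 654 mm² (U = 1.0, A_e = A_n). φR_n = 0.75 × 450 × 654 = 220.7 kN.
Governing: min(282.9, 269.7, 243.8, 220.7) = 220.7 kN → net-section rupture.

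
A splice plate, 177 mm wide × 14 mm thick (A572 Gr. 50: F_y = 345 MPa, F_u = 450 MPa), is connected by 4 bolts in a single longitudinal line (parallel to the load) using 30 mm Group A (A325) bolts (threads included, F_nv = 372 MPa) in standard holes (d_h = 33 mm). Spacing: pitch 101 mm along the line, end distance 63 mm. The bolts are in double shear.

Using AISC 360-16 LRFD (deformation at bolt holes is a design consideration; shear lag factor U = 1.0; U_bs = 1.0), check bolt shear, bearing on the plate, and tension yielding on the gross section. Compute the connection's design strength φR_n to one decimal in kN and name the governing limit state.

769.4 kN (gross-section yield governs)

Bolt shear: A_b = π(30)²/4 = 706.86 mm². φR_n = 0.75 × 372 × 706.86 × 4 × 2 = 1577.7 kN.
Bearing (14 mm plate, F_u = 450 MPa): end bolts L_c = 63 − 33/2 = 46.5, R_n = min(1.2×46.5×14×450, 2.4×30×14×450) = 351.54 kN/bolt; interior L_c = 101 − 33 = 68, R_n = 453.6 kN/bolt. φR_n = 0.75 × (1×351.54 + 3×453.6) = 1284.3 kN.
Tension yield (gross): A_g = 177×14 = 2478 mm². φR_n = 0.90 × 345 × 2478 = 769.4 kN.
Governing: min(1577.7, 1284.3, 769.4) = 769.4 kN → gross-section yield.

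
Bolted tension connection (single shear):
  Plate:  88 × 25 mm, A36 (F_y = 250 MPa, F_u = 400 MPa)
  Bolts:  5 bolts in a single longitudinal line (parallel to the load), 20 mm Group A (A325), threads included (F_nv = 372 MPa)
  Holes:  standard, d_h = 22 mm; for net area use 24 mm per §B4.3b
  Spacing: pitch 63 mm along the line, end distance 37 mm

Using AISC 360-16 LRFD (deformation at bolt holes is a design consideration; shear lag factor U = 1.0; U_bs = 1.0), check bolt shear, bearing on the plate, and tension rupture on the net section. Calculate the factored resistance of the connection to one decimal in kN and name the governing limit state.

438.3 kN (bolt shear governs)

Bolt shear: A_b = π(20)²/4 = 314.16 mm². φR_n = 0.75 × 372 × 314.16 × 5 × 1 = 438.3 kN.
Bearing (25 mm plate, F_u = 400 MPa): end bolts L_c = 37 − 22/2 = 26, R_n = min(1.2×26×25×400, 2.4×20×25×400) = 312 kN/bolt; interior L_c = 63 − 22 = 41, R_n = 480 kN/bolt. φR_n = 0.75 × (1×312 + 4×480) = 1674.0 kN.
Tension rupture (net): A_n = (88 − 1×24)×25 = 1600 mm² (U = 1.0, A_e = A_n). φR_n = 0.75 × 400 × 1600 = 480.0 kN.
Governing: min(438.3, 1674.0, 480.0) = 438.3 kN → bolt shear.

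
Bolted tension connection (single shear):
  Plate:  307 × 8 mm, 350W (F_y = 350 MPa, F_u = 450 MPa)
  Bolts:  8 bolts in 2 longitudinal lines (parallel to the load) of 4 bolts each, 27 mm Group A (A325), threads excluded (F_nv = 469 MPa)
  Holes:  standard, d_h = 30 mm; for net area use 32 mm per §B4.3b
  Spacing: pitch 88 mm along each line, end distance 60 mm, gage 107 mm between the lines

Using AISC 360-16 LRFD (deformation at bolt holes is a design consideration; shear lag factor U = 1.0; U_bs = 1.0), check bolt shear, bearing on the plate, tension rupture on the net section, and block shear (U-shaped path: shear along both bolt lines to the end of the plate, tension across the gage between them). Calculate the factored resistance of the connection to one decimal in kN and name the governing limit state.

Bolt shear: A_b = π(27)²/4 = 572.56 mm². φR_n = 0.75 × 469 × 572.56 × 8 × 1 = 1611.2 kN.
Bearing (8 mm plate, F_u = 450 MPa): end bolts L_c = 60 − 30/2 = 45, R_n = min(1.2×45×8×450, 2.4×27×8×450) = 194.4 kN/bolt; interior L_c = 88 − 30 = 58, R_n = 233.28 kN/bolt. φR_n = 0.75 × (2×194.4 + 6×233.28) = 1341.4 kN.
Tension rupture (net): A_n = (307 − 2×32)×8 = 1944 mm² (U = 1.0, A_e = A_n). φR_n = 0.75 × 450 × 1944 = 656.1 kN.
Block shear: shear path 2×[60+3×88] = 2×324 mm, A_gv = 5184, A_nv = 2×(324 − 3.5×32)×8 = 3392 mm²; tension across gage: (107 − 1×32)×8 = 600 mm². R_n = min(0.6×450×3392, 0.6×350×5184) + 1.0×450×600 = min(915.84, 1088.6) + 270 = 1185.8 kN. φR_n = 0.75 × 1185.8 = 889.4 kN.
Governing: min(1611.2, 1341.4, 656.1, 889.4) = 656.1 kN → net-section rupture.

656.1 kN (net-section rupture governs)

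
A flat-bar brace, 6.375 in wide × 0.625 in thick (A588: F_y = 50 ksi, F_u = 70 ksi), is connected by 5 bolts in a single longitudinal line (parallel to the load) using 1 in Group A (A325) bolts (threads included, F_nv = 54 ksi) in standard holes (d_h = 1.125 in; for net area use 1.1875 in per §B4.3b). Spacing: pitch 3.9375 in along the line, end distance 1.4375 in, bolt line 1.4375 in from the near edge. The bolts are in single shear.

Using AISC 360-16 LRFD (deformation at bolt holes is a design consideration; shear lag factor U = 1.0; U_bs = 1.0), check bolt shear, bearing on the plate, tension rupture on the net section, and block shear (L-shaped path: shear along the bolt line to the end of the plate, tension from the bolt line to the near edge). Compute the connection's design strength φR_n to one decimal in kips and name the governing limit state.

Bolt shear: A_b = π(1)²/4 = 0.7854 in². φR_n = 0.75 × 54 × 0.7854 × 5 × 1 = 159.0 kips.
Bearing (0.625 in plate, F_u = 70 ksi): end bolts L_c = 1.4375 − 1.125/2 = 0.875, R_n = min(1.2×0.875×0.625×70, 2.4×1×0.625×70) = 45.938 kips/bolt; interior L_c = 3.9375 − 1.125 = 2.8125, R_n = 105 kips/bolt. φR_n = 0.75 × (1×45.938 + 4×105) = 349.5 kips.
Tension rupture (net): A_n = (6.375 − 1×1.1875)×0.625 = 3.2422 in² (U = 1.0, A_e = A_n). φR_n = 0.75 × 70 × 3.2422 = 170.2 kips.
Block shear: shear path 1×[1.4375+4×3.9375] = 1×17.1875 in, A_gv = 10.742, A_nv = 1×(17.1875 − 4.5×1.1875)×0.625 = 7.4023 in²; tension to near edge: (1.4375 − 0.5×1.1875)×0.625 = 0.52734 in². R_n = min(0.6×70×7.4023, 0.6×50×10.742) + 1.0×70×0.52734 = min(310.9, 322.26) + 36.914 = 347.81 kips. φR_n = 0.75 × 347.81 = 260.9 kips.
Governing: min(159.0, 349.5, 170.2, 260.9) = 159.0 kips → bolt shear.

159.0 kips (bolt shear governs)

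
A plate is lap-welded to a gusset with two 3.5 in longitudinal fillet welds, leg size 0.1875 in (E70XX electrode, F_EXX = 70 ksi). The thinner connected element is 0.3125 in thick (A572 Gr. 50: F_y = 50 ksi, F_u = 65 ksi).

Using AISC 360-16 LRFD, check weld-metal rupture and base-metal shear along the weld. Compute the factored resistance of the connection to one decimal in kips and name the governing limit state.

Weld metal: throat = 0.707×0.1875 = 0.13256 in, L = 2×3.5 = 7 in. φR_n = 0.75 × 0.6 × 70 × 0.13256 × 7 = 29.2 kips.
Base metal shear (0.3125 in plate): yield φR_n = 1.0×0.6×50×0.3125×7 = 65.6 kips; rupture φR_n = 0.75×0.6×65×0.3125×7 = 64.0 kips; take 64.0 kips (rupture).
Governing: min(29.2, 64.0) = 29.2 kips → weld metal.

29.2 kips (weld metal governs)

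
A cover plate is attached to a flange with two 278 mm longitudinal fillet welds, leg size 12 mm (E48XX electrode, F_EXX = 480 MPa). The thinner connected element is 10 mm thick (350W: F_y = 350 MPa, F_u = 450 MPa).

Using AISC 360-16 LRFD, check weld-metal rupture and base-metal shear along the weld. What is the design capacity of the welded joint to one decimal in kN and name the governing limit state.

Weld metal: throat = 0.707×12 = 8.484 mm, L = 2×278 = 556 mm. φR_n = 0.75 × 0.6 × 480 × 8.484 × 556 = 1018.9 kN.
Base metal shear (10 mm plate): yield φR_n = 1.0×0.6×350×10×556 = 1167.6 kN; rupture φR_n = 0.75×0.6×450×10×556 = 1125.9 kN; take 1125.9 kN (rupture).
Governing: min(1018.9, 1125.9) = 1018.9 kN → weld metal.

1018.9 kN (weld metal governs)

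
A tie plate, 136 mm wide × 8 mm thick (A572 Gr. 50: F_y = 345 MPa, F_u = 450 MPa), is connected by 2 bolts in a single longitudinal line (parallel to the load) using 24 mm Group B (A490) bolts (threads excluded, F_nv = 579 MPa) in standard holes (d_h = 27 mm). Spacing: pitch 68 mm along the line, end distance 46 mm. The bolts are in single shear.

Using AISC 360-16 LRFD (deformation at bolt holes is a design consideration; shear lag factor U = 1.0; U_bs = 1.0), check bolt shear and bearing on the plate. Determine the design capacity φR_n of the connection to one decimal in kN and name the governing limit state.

238.1 kN (bearing governs)

Bolt shear: A_b = π(24)²/4 = 452.39 mm². φR_n = 0.75 × 579 × 452.39 × 2 × 1 = 392.9 kN.
Bearing (8 mm plate, F_u = 450 MPa): end bolts L_c = 46 − 27/2 = 32.5, R_n = min(1.2×32.5×8×450, 2.4×24×8×450) = 140.4 kN/bolt; interior L_c = 68 − 27 = 41, R_n = 177.12 kN/bolt. φR_n = 0.75 × (1×140.4 + 1×177.12) = 238.1 kN.
Governing: min(392.9, 238.1) = 238.1 kN → bearing.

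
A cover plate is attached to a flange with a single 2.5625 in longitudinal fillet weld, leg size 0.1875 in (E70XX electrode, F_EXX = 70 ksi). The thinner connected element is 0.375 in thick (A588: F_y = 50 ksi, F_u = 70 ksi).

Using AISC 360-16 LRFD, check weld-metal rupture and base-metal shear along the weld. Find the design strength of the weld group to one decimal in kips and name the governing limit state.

Weld metal: throat = 0.707×0.1875 = 0.13256 in, L = 2.5625 in. φR_n = 0.75 × 0.6 × 70 × 0.13256 × 2.5625 = 10.7 kips.
Base metal shear (0.375 in plate): yield φR_n = 1.0×0.6×50×0.375×2.5625 = 28.8 kips; rupture φR_n = 0.75×0.6×70×0.375×2.5625 = 30.3 kips; take 28.8 kips (yield).
Governing: min(10.7, 28.8) = 10.7 kips → weld metal.

10.7 kips (weld metal governs)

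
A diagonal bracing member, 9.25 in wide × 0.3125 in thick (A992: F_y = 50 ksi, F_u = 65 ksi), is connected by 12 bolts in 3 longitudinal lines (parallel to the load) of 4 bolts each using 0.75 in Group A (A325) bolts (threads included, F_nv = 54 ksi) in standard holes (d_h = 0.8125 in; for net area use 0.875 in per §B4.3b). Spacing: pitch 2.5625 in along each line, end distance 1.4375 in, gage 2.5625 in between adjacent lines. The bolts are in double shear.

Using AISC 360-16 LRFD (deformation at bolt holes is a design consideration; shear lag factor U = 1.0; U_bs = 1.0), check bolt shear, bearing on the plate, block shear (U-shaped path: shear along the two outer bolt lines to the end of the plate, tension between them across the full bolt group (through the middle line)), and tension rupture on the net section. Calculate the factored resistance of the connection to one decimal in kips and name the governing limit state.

100.9 kips (net-section rupture governs)

Bolt shear: A_b = π(0.75)²/4 = 0.44179 in². φR_n = 0.75 × 54 × 0.44179 × 12 × 2 = 429.4 kips.
Bearing (0.3125 in plate, F_u = 65 ksi): end bolts L_c = 1.4375 − 0.8125/2 = 1.03125, R_n = min(1.2×1.03125×0.3125×65, 2.4×0.75×0.3125×65) = 25.137 kips/bolt; interior L_c = 2.5625 − 0.8125 = 1.75, R_n = 36.563 kips/bolt. φR_n = 0.75 × (3×25.137 + 9×36.563) = 303.4 kips.
Block shear: shear path 2×[1.4375+3×2.5625] = 2×9.125 in, A_gv = 5.7031, A_nv = 2×(9.125 − 3.5×0.875)×0.3125 = 3.7891 in²; tension across gage: (5.125 − 2×0.875)×0.3125 = 1.0547 in². R_n = min(0.6×65×3.7891, 0.6×50×5.7031) + 1.0×65×1.0547 = min(147.77, 171.09) + 68.556 = 216.33 kips. φR_n = 0.75 × 216.33 = 162.2 kips.
Tension rupture (net): A_n = (9.25 − 3×0.875)×0.3125 = 2.0703 in² (U = 1.0, A_e = A_n). φR_n = 0.75 × 65 × 2.0703 = 100.9 kips.
Governing: min(429.4, 303.4, 162.2, 100.9) = 100.9 kips → net-section rupture.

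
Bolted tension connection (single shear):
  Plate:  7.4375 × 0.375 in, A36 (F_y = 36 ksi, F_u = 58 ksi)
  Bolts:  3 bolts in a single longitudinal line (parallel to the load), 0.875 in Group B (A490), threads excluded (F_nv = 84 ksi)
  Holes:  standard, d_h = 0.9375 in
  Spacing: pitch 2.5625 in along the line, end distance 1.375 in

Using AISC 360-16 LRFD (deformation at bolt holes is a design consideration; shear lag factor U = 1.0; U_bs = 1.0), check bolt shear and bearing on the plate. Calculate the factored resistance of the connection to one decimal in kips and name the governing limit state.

Bolt shear: A_b = π(0.875)²/4 = 0.60132 in². φR_n = 0.75 × 84 × 0.60132 × 3 × 1 = 113.6 kips.
Bearing (0.375 in plate, F_u = 58 ksi): end bolts L_c = 1.375 − 0.9375/2 = 0.90625, R_n = min(1.2×0.90625×0.375×58, 2.4×0.875×0.375×58) = 23.653 kips/bolt; interior L_c = 2.5625 − 0.9375 = 1.625, R_n = 42.413 kips/bolt. φR_n = 0.75 × (1×23.653 + 2×42.413) = 81.4 kips.
Governing: min(113.6, 81.4) = 81.4 kips → bearing.

81.4 kips (bearing governs)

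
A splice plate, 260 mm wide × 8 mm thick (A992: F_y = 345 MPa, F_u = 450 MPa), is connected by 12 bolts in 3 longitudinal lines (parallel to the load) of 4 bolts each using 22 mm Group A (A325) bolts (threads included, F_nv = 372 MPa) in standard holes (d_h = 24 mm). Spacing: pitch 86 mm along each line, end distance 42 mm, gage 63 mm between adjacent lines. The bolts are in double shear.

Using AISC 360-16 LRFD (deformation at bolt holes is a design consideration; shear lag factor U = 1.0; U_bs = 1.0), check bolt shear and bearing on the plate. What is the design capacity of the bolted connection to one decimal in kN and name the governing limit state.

Bolt shear: A_b = π(22)²/4 = 380.13 mm². φR_n = 0.75 × 372 × 380.13 × 12 × 2 = 2545.4 kN.
Bearing (8 mm plate, F_u = 450 MPa): end bolts L_c = 42 − 24/2 = 30, R_n = min(1.2×30×8×450, 2.4×22×8×450) = 129.6 kN/bolt; interior L_c = 86 − 24 = 62, R_n = 190.08 kN/bolt. φR_n = 0.75 × (3×129.6 + 9×190.08) = 1574.6 kN.
Governing: min(2545.4, 1574.6) = 1574.6 kN → bearing.

1574.6 kN (bearing governs)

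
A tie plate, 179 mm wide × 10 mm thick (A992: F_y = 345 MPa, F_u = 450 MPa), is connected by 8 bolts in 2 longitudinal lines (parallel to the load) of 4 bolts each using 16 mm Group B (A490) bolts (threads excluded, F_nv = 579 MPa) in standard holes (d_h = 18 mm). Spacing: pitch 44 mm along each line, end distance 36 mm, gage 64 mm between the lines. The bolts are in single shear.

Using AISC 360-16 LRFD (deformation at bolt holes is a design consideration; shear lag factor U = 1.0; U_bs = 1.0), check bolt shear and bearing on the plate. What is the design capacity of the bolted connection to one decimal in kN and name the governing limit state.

Bolt shear: A_b = π(16)²/4 = 201.06 mm². φR_n = 0.75 × 579 × 201.06 × 8 × 1 = 698.5 kN.
Bearing (10 mm plate, F_u = 450 MPa): end bolts L_c = 36 − 18/2 = 27, R_n = min(1.2×27×10×450, 2.4×16×10×450) = 145.8 kN/bolt; interior L_c = 44 − 18 = 26, R_n = 140.4 kN/bolt. φR_n = 0.75 × (2×145.8 + 6×140.4) = 850.5 kN.
Governing: min(698.5, 850.5) = 698.5 kN → bolt shear.

698.5 kN (bolt shear governs)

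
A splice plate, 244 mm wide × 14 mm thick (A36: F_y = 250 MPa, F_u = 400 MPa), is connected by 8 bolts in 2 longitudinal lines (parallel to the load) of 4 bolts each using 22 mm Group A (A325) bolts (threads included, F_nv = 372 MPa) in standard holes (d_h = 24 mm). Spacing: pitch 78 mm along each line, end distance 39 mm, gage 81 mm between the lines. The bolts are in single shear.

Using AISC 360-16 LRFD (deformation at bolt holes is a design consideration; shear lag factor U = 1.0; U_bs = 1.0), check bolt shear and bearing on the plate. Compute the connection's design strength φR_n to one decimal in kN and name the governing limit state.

Bolt shear: A_b = π(22)²/4 = 380.13 mm². φR_n = 0.75 × 372 × 380.13 × 8 × 1 = 848.5 kN.
Bearing (14 mm plate, F_u = 400 MPa): end bolts L_c = 39 − 24/2 = 27, R_n = min(1.2×27×14×400, 2.4×22×14×400) = 181.44 kN/bolt; interior L_c = 78 − 24 = 54, R_n = 295.68 kN/bolt. φR_n = 0.75 × (2×181.44 + 6×295.68) = 1602.7 kN.
Governing: min(848.5, 1602.7) = 848.5 kN → bolt shear.

848.5 kN (bolt shear governs)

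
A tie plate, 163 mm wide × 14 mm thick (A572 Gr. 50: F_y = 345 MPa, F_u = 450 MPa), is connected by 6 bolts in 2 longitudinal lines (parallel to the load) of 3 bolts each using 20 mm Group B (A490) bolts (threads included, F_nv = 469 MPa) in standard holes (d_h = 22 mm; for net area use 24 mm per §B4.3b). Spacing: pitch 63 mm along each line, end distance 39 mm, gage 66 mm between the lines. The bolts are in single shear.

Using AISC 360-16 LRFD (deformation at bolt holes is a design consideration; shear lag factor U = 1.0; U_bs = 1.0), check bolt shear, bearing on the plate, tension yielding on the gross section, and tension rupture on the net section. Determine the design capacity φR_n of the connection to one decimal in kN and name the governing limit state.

543.4 kN (net-section rupture governs)

Bolt shear: A_b = π(20)²/4 = 314.16 mm². φR_n = 0.75 × 469 × 314.16 × 6 × 1 = 663.0 kN.
Bearing (14 mm plate, F_u = 450 MPa): end bolts L_c = 39 − 22/2 = 28, R_n = min(1.2×28×14×450, 2.4×20×14×450) = 211.68 kN/bolt; interior L_c = 63 − 22 = 41, R_n = 302.4 kN/bolt. φR_n = 0.75 × (2×211.68 + 4×302.4) = 1224.7 kN.
Tension yield (gross): A_g = 163×14 = 2282 mm². φR_n = 0.90 × 345 × 2282 = 708.6 kN.
Tension rupture (net): A_n = (163 − 2×24)×14 = 1610 mm² (U = 1.0, A_e = A_n). φR_n = 0.75 × 450 × 1610 = 543.4 kN.
Governing: min(663.0, 1224.7, 708.6, 543.4) = 543.4 kN → net-section rupture.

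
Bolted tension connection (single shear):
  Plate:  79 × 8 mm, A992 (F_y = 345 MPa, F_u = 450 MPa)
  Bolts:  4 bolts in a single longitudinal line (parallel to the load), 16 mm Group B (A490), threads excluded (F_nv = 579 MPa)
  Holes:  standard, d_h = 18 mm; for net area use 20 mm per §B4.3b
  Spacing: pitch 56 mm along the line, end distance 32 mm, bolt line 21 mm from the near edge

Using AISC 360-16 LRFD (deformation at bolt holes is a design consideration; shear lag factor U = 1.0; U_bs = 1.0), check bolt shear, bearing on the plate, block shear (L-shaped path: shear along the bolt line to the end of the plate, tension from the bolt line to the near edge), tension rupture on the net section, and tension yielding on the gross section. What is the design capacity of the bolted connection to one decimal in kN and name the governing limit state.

Bolt shear: A_b = π(16)²/4 = 201.06 mm². φR_n = 0.75 × 579 × 201.06 × 4 × 1 = 349.2 kN.
Bearing (8 mm plate, F_u = 450 MPa): end bolts L_c = 32 − 18/2 = 23, R_n = min(1.2×23×8×450, 2.4×16×8×450) = 99.36 kN/bolt; interior L_c = 56 − 18 = 38, R_n = 138.24 kN/bolt. φR_n = 0.75 × (1×99.36 + 3×138.24) = 385.6 kN.
Block shear: shear path 1×[32+3×56] = 1×200 mm, A_gv = 1600, A_nv = 1×(200 − 3.5×20)×8 = 1040 mm²; tension to near edge: (21 − 0.5×20)×8 = 88 mm². R_n = min(0.6×450×1040, 0.6×345×1600) + 1.0×450×88 = min(280.8, 331.2) + 39.6 = 320.4 kN. φR_n = 0.75 × 320.4 = 240.3 kN.
Tension rupture (net): A_n = (79 − 1×20)×8 = 472 mm² (U = 1.0, A_e = A_n). φR_n = 0.75 × 450 × 472 = 159.3 kN.
Tension yield (gross): A_g = 79×8 = 632 mm². φR_n = 0.90 × 345 × 632 = 196.2 kN.
Governing: min(349.2, 385.6, 240.3, 159.3, 196.2) = 159.3 kN → net-section rupture.

159.3 kN (net-section rupture governs)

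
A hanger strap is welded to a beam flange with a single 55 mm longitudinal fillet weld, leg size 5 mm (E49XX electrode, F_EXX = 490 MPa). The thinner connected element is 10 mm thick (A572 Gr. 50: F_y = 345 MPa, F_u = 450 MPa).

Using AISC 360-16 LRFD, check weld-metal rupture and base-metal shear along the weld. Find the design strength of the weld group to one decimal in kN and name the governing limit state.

Weld metal: throat = 0.707×5 = 3.535 mm, L = 55 mm. φR_n = 0.75 × 0.6 × 490 × 3.535 × 55 = 42.9 kN.
Base metal shear (10 mm plate): yield φR_n = 1.0×0.6×345×10×55 = 113.9 kN; rupture φR_n = 0.75×0.6×450×10×55 = 111.4 kN; take 111.4 kN (rupture).
Governing: min(42.9, 111.4) = 42.9 kN → weld metal.

42.9 kN (weld metal governs)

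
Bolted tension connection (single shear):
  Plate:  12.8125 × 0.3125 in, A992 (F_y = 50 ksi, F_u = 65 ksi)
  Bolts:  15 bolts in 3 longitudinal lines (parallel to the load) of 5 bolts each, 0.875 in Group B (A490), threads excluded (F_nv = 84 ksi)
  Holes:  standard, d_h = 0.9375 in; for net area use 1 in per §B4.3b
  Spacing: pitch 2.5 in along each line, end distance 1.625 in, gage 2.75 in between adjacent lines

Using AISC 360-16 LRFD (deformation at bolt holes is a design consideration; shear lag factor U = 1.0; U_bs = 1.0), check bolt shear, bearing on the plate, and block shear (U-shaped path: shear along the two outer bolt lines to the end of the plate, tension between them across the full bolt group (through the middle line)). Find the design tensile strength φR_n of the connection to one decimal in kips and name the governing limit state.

Bolt shear: A_b = π(0.875)²/4 = 0.60132 in². φR_n = 0.75 × 84 × 0.60132 × 15 × 1 = 568.2 kips.
Bearing (0.3125 in plate, F_u = 65 ksi): end bolts L_c = 1.625 − 0.9375/2 = 1.15625, R_n = min(1.2×1.15625×0.3125×65, 2.4×0.875×0.3125×65) = 28.184 kips/bolt; interior L_c = 2.5 − 0.9375 = 1.5625, R_n = 38.086 kips/bolt. φR_n = 0.75 × (3×28.184 + 12×38.086) = 406.2 kips.
Block shear: shear path 2×[1.625+4×2.5] = 2×11.625 in, A_gv = 7.2656, A_nv = 2×(11.625 − 4.5×1)×0.3125 = 4.4531 in²; tension across gage: (5.5 − 2×1)×0.3125 = 1.0938 in². R_n = min(0.6×65×4.4531, 0.6×50×7.2656) + 1.0×65×1.0938 = min(173.67, 217.97) + 71.097 = 244.77 kips. φR_n = 0.75 × 244.77 = 183.6 kips.
Governing: min(568.2, 406.2, 183.6) = 183.6 kips → block shear.

183.6 kips (block shear governs)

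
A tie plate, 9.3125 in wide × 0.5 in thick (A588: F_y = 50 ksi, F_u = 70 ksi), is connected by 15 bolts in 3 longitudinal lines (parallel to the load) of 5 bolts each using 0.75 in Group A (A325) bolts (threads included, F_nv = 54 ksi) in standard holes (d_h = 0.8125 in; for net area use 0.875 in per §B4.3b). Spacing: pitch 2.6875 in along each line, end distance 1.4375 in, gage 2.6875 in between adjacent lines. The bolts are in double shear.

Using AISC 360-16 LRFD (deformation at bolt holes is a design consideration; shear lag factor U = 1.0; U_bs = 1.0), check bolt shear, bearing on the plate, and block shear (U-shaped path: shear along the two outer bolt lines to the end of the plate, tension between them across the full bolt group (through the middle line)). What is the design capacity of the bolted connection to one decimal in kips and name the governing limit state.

Bolt shear: A_b = π(0.75)²/4 = 0.44179 in². φR_n = 0.75 × 54 × 0.44179 × 15 × 2 = 536.8 kips.
Bearing (0.5 in plate, F_u = 70 ksi): end bolts L_c = 1.4375 − 0.8125/2 = 1.03125, R_n = min(1.2×1.03125×0.5×70, 2.4×0.75×0.5×70) = 43.313 kips/bolt; interior L_c = 2.6875 − 0.8125 = 1.875, R_n = 63 kips/bolt. φR_n = 0.75 × (3×43.313 + 12×63) = 664.5 kips.
Block shear: shear path 2×[1.4375+4×2.6875] = 2×12.1875 in, A_gv = 12.188, A_nv = 2×(12.1875 − 4.5×0.875)×0.5 = 8.25 in²; tension across gage: (5.375 − 2×0.875)×0.5 = 1.8125 in². R_n = min(0.6×70×8.25, 0.6×50×12.188) + 1.0×70×1.8125 = min(346.5, 365.64) + 126.88 = 473.38 kips. φR_n = 0.75 × 473.38 = 355.0 kips.
Governing: min(536.8, 664.5, 355.0) = 355.0 kips → block shear.

355.0 kips (block shear governs)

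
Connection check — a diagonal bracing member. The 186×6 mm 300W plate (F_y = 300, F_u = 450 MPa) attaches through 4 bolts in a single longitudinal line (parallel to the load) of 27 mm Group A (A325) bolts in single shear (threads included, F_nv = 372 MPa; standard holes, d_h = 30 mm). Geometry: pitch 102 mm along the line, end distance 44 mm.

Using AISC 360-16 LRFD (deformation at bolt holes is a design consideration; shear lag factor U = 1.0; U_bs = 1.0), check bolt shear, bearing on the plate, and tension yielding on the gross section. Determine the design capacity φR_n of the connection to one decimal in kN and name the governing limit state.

Bolt shear: A_b = π(27)²/4 = 572.56 mm². φR_n = 0.75 × 372 × 572.56 × 4 × 1 = 639.0 kN.
Bearing (6 mm plate, F_u = 450 MPa): end bolts L_c = 44 − 30/2 = 29, R_n = min(1.2×29×6×450, 2.4×27×6×450) = 93.96 kN/bolt; interior L_c = 102 − 30 = 72, R_n = 174.96 kN/bolt. φR_n = 0.75 × (1×93.96 + 3×174.96) = 464.1 kN.
Tension yield (gross): A_g = 186×6 = 1116 mm². φR_n = 0.90 × 300 × 1116 = 301.3 kN.
Governing: min(639.0, 464.1, 301.3) = 301.3 kN → gross-section yield.

301.3 kN (gross-section yield governs)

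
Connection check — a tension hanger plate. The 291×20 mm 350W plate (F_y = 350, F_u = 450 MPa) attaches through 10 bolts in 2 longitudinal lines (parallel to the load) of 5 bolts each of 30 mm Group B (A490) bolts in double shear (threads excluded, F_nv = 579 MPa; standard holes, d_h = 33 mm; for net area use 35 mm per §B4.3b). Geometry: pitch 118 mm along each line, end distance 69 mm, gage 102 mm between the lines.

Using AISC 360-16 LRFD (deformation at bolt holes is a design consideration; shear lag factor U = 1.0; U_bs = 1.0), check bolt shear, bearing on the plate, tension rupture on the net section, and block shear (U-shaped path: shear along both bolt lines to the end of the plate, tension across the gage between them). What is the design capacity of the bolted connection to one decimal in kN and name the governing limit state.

1491.8 kN (net-section rupture governs)

Bolt shear: A_b = π(30)²/4 = 706.86 mm². φR_n = 0.75 × 579 × 706.86 × 10 × 2 = 6139.1 kN.
Bearing (20 mm plate, F_u = 450 MPa): end bolts L_c = 69 − 33/2 = 52.5, R_n = min(1.2×52.5×20×450, 2.4×30×20×450) = 567 kN/bolt; interior L_c = 118 − 33 = 85, R_n = 648 kN/bolt. φR_n = 0.75 × (2×567 + 8×648) = 4738.5 kN.
Tension rupture (net): A_n = (291 − 2×35)×20 = 4420 mm² (U = 1.0, A_e = A_n). φR_n = 0.75 × 450 × 4420 = 1491.8 kN.
Block shear: shear path 2×[69+4×118] = 2×541 mm, A_gv = 21640, A_nv = 2×(541 − 4.5×35)×20 = 15340 mm²; tension across gage: (102 − 1×35)×20 = 1340 mm². R_n = min(0.6×450×15340, 0.6×350×21640) + 1.0×450×1340 = min(4141.8, 4544.4) + 603 = 4744.8 kN. φR_n = 0.75 × 4744.8 = 3558.6 kN.
Governing: min(6139.1, 4738.5, 1491.8, 3558.6) = 1491.8 kN → net-section rupture.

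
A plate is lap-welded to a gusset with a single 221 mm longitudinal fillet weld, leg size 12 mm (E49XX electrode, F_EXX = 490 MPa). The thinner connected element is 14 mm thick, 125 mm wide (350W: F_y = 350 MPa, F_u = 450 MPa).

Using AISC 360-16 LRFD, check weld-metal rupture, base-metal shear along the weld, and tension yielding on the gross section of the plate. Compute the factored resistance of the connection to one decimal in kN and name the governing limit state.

Weld metal: throat = 0.707×12 = 8.484 mm, L = 221 mm. φR_n = 0.75 × 0.6 × 490 × 8.484 × 221 = 413.4 kN.
Base metal shear (14 mm plate): yield φR_n = 1.0×0.6×350×14×221 = 649.7 kN; rupture φR_n = 0.75×0.6×450×14×221 = 626.5 kN; take 626.5 kN (rupture).
Tension yield (gross): A_g = 125×14 = 1750 mm². φR_n = 0.90 × 350 × 1750 = 551.3 kN.
Governing: min(413.4, 626.5, 551.3) = 413.4 kN → weld metal.

413.4 kN (weld metal governs)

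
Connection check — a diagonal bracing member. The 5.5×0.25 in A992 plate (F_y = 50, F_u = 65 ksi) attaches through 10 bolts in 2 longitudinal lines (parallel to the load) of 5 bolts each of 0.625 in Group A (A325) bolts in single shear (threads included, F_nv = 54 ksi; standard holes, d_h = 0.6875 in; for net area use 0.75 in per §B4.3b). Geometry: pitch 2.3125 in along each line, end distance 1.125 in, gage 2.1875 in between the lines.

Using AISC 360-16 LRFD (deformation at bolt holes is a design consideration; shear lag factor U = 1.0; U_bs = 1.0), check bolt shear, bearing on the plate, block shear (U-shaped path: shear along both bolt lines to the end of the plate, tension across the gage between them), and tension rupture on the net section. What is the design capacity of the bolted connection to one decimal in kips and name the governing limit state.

48.8 kips (net-section rupture governs)

Bolt shear: A_b = π(0.625)²/4 = 0.3068 in². φR_n = 0.75 × 54 × 0.3068 × 10 × 1 = 124.3 kips.
Bearing (0.25 in plate, F_u = 65 ksi): end bolts L_c = 1.125 − 0.6875/2 = 0.78125, R_n = min(1.2×0.78125×0.25×65, 2.4×0.625×0.25×65) = 15.234 kips/bolt; interior L_c = 2.3125 − 0.6875 = 1.625, R_n = 24.375 kips/bolt. φR_n = 0.75 × (2×15.234 + 8×24.375) = 169.1 kips.
Block shear: shear path 2×[1.125+4×2.3125] = 2×10.375 in, A_gv = 5.1875, A_nv = 2×(10.375 − 4.5×0.75)×0.25 = 3.5 in²; tension across gage: (2.1875 − 1×0.75)×0.25 = 0.35938 in². R_n = min(0.6×65×3.5, 0.6×50×5.1875) + 1.0×65×0.35938 = min(136.5, 155.63) + 23.36 = 159.86 kips. φR_n = 0.75 × 159.86 = 119.9 kips.
Tension rupture (net): A_n = (5.5 − 2×0.75)×0.25 = 1 in² (U = 1.0, A_e = A_n). φR_n = 0.75 × 65 × 1 = 48.8 kips.
Governing: min(124.3, 169.1, 119.9, 48.8) = 48.8 kips → net-section rupture.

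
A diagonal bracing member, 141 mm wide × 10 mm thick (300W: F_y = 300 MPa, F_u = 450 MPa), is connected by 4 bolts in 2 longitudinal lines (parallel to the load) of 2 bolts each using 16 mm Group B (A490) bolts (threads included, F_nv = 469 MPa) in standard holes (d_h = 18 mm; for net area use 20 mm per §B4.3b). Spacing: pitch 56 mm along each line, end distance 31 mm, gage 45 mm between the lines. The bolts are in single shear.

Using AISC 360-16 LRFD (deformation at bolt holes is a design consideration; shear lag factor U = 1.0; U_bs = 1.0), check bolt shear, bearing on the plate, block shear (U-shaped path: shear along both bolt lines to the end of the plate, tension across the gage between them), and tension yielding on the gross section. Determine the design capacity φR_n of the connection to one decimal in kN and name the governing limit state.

282.9 kN (bolt shear governs)

Bolt shear: A_b = π(16)²/4 = 201.06 mm². φR_n = 0.75 × 469 × 201.06 × 4 × 1 = 282.9 kN.
Bearing (10 mm plate, F_u = 450 MPa): end bolts L_c = 31 − 18/2 = 22, R_n = min(1.2×22×10×450, 2.4×16×10×450) = 118.8 kN/bolt; interior L_c = 56 − 18 = 38, R_n = 172.8 kN/bolt. φR_n = 0.75 × (2×118.8 + 2×172.8) = 437.4 kN.
Block shear: shear path 2×[31+1×56] = 2×87 mm, A_gv = 1740, A_nv = 2×(87 − 1.5×20)×10 = 1140 mm²; tension across gage: (45 − 1×20)×10 = 250 mm². R_n = min(0.6×450×1140, 0.6×300×1740) + 1.0×450×250 = min(307.8, 313.2) + 112.5 = 420.3 kN. φR_n = 0.75 × 420.3 = 315.2 kN.
Tension yield (gross): A_g = 141×10 = 1410 mm². φR_n = 0.90 × 300 × 1410 = 380.7 kN.
Governing: min(282.9, 437.4, 315.2, 380.7) = 282.9 kN → bolt shear.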